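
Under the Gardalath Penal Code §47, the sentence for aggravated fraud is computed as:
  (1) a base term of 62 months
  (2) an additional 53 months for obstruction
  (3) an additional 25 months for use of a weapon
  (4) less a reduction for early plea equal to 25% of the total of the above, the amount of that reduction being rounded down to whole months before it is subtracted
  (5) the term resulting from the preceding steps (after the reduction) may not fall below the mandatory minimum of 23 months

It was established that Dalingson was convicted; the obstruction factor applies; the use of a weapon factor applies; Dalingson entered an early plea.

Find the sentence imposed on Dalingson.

Obstruction enhancement: +53 months
Use of a weapon enhancement: +25 months
Adjusted term: 62 months + 53 months + 25 months = 140 months
Early plea reduction: 25% of 140 months = 35 months (rounded down)
After reduction: 140 − 35 = 105 months
Minimum 23 months: 105 months meets the minimum, no increase.

105 months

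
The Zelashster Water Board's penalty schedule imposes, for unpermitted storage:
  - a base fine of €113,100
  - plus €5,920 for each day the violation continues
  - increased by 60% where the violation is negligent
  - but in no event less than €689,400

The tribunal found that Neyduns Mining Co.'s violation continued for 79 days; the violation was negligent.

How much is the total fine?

Per-day component: 79 × €5,920 = €467,680
Base plus per-day: €113,100 + €467,680 = €580,780
Enhancement: 60% of €580,780 = €348,468
Enhanced fine: €580,780 + €348,468 = €929,248
Minimum €689,400: €929,248 meets the minimum, no increase.

€929,248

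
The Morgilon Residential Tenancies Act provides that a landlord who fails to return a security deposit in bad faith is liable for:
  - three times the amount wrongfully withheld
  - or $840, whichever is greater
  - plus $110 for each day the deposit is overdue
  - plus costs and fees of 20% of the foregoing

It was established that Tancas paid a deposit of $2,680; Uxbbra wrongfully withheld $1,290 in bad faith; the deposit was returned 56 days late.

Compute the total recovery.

$12,036

Trebled: 3 × $1,290 = $3,870
Minimum $840: $3,870 meets the minimum, no increase.
Late-return penalty: 56 × $110 = $6,160
Damages plus late penalty: $3,870 + $6,160 = $10,030
Costs and fees: 20% of $10,030 = $2,006
Total recovery: $10,030 + $2,006 = $12,036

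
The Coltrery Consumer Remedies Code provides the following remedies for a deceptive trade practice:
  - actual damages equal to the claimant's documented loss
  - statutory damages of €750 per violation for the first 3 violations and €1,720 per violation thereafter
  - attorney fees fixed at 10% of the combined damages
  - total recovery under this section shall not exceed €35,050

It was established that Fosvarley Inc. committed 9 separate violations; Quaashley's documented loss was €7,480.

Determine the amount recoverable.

Total recovery: €22,055

First 3 violations: 3 × €750 = €2,250
Remaining violations: (9 − 3) × €1,720 = €10,320
Statutory damages: €2,250 + €10,320 = €12,570
Combined damages: €7,480 + €12,570 = €20,050
Attorney fees: 10% of €20,050 = €2,005
Total before cap: €20,050 + €2,005 = €22,055
Cap at €35,050: €22,055 is within the cap, no reduction.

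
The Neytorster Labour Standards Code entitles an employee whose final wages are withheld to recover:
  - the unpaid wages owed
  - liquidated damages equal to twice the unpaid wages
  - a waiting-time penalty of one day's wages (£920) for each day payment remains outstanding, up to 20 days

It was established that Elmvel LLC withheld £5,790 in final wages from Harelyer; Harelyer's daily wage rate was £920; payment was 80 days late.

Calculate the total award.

£35,770

Doubled: 2 × £5,790 = £11,580
Penalty days: min(80, 20) = 20
Waiting-time penalty: 20 × £920 = £18,400
Total award: £5,790 + £11,580 + £18,400 = £35,770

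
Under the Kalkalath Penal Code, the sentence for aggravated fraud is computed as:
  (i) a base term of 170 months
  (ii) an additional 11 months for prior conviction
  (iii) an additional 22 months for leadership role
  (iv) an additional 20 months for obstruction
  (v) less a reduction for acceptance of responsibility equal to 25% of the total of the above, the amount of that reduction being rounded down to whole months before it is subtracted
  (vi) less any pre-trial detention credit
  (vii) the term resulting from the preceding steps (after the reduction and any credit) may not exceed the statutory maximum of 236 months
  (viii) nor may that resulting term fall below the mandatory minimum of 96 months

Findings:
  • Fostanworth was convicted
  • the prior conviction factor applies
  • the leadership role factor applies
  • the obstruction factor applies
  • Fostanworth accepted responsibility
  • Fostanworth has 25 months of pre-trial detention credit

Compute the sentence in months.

Prior conviction enhancement: +11 months
Leadership role enhancement: +22 months
Obstruction enhancement: +20 months
Adjusted term: 170 months + 11 months + 22 months + 20 months = 223 months
Acceptance of responsibility reduction: 25% of 223 months = 55 months (rounded down)
After reduction: 223 − 55 = 168 months
Less pre-trial detention credit: 168 months − 25 months = 143 months
Cap at 236 months: 143 months is within the cap, no reduction.
Minimum 96 months: 143 months meets the minimum, no increase.

143 months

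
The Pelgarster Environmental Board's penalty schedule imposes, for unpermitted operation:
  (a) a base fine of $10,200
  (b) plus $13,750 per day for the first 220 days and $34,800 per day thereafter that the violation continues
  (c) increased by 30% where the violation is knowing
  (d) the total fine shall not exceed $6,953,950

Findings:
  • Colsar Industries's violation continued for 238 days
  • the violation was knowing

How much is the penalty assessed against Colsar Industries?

$4,760,080

First 220 days: 220 × $13,750 = $3,025,000
Remaining days: (238 − 220) × $34,800 = $626,400
Per-day component: $3,025,000 + $626,400 = $3,651,400
Base plus per-day: $10,200 + $3,651,400 = $3,661,600
Enhancement: 30% of $3,661,600 = $1,098,480
Enhanced fine: $3,661,600 + $1,098,480 = $4,760,080
Cap at $6,953,950: $4,760,080 is within the cap, no reduction.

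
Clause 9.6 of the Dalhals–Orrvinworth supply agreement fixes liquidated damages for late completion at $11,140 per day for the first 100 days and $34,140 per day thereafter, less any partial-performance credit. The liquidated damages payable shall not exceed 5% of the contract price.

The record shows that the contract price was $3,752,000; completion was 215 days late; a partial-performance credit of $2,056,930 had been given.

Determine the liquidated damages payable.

$187,600

First 100 days: 100 × $11,140 = $1,114,000
Remaining days: (215 − 100) × $34,140 = $3,926,100
Accrued per-day damages: $1,114,000 + $3,926,100 = $5,040,100
Less partial-performance credit: $5,040,100 − $2,056,930 = $2,983,170
Cap: 5% of $3,752,000 = $187,600
Cap at $187,600: $2,983,170 exceeds the cap → $187,600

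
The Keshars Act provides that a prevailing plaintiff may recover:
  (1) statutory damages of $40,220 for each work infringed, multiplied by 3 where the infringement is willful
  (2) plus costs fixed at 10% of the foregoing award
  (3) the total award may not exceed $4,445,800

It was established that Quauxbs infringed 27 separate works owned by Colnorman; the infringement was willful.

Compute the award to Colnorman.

$3,583,602

Statutory damages: 27 × $40,220 = $1,085,940
Trebled: 3 × $1,085,940 = $3,257,820
Costs: 10% of $3,257,820 = $325,782
Award plus costs: $3,257,820 + $325,782 = $3,583,602
Cap at $4,445,800: $3,583,602 is within the cap, no reduction.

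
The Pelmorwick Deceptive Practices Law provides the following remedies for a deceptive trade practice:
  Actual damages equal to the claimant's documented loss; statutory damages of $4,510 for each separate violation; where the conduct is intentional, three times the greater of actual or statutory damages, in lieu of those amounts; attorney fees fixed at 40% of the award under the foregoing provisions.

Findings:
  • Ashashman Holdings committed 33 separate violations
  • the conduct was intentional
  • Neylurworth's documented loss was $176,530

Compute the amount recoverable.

$741,426

Statutory damages: 33 × $4,510 = $148,830
Greater of actual damages ($176,530) or statutory damages ($148,830): $176,530
Trebled: 3 × $176,530 = $529,590
Attorney fees: 40% of $529,590 = $211,836
Total recovery: $529,590 + $211,836 = $741,426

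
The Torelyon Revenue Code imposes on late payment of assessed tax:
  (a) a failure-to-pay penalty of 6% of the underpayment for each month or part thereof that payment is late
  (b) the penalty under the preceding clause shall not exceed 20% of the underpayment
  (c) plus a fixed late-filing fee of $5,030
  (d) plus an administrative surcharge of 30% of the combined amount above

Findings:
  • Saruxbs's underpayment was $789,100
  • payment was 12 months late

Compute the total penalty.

Accrued rate: 6% × 12 = 72%, capped at 20% → 20%
Failure-to-pay penalty: 20% of $789,100 = $157,820
Penalty before surcharge: $157,820 + $5,030 = $162,850
Administrative surcharge: 30% of $162,850 = $48,855
Total penalty: $162,850 + $48,855 = $211,705

$211,705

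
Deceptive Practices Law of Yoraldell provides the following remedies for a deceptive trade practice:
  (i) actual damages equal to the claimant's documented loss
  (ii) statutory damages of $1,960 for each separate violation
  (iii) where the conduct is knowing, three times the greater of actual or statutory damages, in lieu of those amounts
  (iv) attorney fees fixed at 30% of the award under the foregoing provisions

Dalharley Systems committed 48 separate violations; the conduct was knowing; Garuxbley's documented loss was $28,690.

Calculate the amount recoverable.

$366,912

Statutory damages: 48 × $1,960 = $94,080
Greater of actual damages ($28,690) or statutory damages ($94,080): $94,080
Trebled: 3 × $94,080 = $282,240
Attorney fees: 30% of $282,240 = $84,672
Total recovery: $282,240 + $84,672 = $366,912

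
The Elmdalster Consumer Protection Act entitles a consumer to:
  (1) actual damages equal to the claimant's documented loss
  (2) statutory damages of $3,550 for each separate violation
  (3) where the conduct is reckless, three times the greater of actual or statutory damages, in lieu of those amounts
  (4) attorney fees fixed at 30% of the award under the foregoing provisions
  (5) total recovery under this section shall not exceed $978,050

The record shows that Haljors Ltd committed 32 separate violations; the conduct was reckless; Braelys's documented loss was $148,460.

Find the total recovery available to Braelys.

Statutory damages: 32 × $3,550 = $113,600
Greater of actual damages ($148,460) or statutory damages ($113,600): $148,460
Trebled: 3 × $148,460 = $445,380
Attorney fees: 30% of $445,380 = $133,614
Total before cap: $445,380 + $133,614 = $578,994
Cap at $978,050: $578,994 is within the cap, no reduction.

$578,994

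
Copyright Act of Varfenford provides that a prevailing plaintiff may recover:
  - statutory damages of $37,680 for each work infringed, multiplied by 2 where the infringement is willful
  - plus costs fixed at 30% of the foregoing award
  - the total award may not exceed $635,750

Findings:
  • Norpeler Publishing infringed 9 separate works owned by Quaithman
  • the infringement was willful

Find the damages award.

$635,750

Statutory damages: 9 × $37,680 = $339,120
Doubled: 2 × $339,120 = $678,240
Costs: 30% of $678,240 = $203,472
Award plus costs: $678,240 + $203,472 = $881,712
Cap at $635,750: $881,712 exceeds the cap → $635,750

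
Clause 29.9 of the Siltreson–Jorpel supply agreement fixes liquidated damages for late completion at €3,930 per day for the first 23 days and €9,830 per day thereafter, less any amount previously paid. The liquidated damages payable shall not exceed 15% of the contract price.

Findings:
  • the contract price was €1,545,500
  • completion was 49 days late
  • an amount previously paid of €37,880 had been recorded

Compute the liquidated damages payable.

First 23 days: 23 × €3,930 = €90,390
Remaining days: (49 − 23) × €9,830 = €255,580
Accrued per-day damages: €90,390 + €255,580 = €345,970
Less amount previously paid: €345,970 − €37,880 = €308,090
Cap: 15% of €1,545,500 = €231,825
Cap at €231,825: €308,090 exceeds the cap → €231,825

€231,825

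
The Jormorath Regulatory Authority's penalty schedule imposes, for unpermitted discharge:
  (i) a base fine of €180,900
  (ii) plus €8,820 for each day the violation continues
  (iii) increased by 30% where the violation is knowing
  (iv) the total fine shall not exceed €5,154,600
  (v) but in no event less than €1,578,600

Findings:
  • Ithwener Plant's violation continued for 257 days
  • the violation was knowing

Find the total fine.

Per-day component: 257 × €8,820 = €2,266,740
Base plus per-day: €180,900 + €2,266,740 = €2,447,640
Enhancement: 30% of €2,447,640 = €734,292
Enhanced fine: €2,447,640 + €734,292 = €3,181,932
Cap at €5,154,600: €3,181,932 is within the cap, no reduction.
Minimum €1,578,600: €3,181,932 meets the minimum, no increase.

€3,181,932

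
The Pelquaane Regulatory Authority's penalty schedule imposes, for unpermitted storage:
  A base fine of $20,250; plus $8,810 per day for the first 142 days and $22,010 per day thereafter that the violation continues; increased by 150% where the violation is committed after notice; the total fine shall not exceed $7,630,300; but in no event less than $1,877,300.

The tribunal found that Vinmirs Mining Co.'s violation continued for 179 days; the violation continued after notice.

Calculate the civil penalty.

$5,214,100

First 142 days: 142 × $8,810 = $1,251,020
Remaining days: (179 − 142) × $22,010 = $814,370
Per-day component: $1,251,020 + $814,370 = $2,065,390
Base plus per-day: $20,250 + $2,065,390 = $2,085,640
Enhancement: 150% of $2,085,640 = $3,128,460
Enhanced fine: $2,085,640 + $3,128,460 = $5,214,100
Cap at $7,630,300: $5,214,100 is within the cap, no reduction.
Minimum $1,877,300: $5,214,100 meets the minimum, no increase.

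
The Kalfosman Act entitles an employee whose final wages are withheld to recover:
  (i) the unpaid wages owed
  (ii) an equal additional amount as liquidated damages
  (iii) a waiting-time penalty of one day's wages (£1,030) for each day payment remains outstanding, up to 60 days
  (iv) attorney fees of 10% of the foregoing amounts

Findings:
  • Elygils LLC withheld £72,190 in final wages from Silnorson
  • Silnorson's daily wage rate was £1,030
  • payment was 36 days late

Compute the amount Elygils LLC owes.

Liquidated damages (equal amount): £72,190
Penalty days: min(36, 60) = 36
Waiting-time penalty: 36 × £1,030 = £37,080
Subtotal: £72,190 + £72,190 + £37,080 = £181,460
Attorney fees: 10% of £181,460 = £18,146
Total award: £181,460 + £18,146 = £199,606

£199,606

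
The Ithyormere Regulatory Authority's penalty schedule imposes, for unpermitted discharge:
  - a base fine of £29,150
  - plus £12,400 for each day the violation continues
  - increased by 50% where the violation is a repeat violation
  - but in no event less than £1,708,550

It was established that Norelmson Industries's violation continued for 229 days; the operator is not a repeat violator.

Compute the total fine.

Civil penalty: £2,868,750

Per-day component: 229 × £12,400 = £2,839,600
Base plus per-day: £29,150 + £2,839,600 = £2,868,750
The operator is not a repeat violator: no 50% increase.
Minimum £1,708,550: £2,868,750 meets the minimum, no increase.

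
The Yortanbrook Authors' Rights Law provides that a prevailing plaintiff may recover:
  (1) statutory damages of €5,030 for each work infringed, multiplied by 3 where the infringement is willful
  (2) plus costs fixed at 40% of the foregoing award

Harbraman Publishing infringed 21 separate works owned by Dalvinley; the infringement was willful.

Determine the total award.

€443,646

Statutory damages: 21 × €5,030 = €105,630
Trebled: 3 × €105,630 = €316,890
Costs: 40% of €316,890 = €126,756
Award plus costs: €316,890 + €126,756 = €443,646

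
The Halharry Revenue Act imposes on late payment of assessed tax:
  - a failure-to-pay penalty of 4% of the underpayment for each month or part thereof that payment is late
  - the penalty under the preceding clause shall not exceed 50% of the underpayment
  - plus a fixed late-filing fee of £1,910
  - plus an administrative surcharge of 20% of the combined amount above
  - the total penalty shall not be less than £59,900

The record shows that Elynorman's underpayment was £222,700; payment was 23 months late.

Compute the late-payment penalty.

Accrued rate: 4% × 23 = 92%, capped at 50% → 50%
Failure-to-pay penalty: 50% of £222,700 = £111,350
Penalty before surcharge: £111,350 + £1,910 = £113,260
Administrative surcharge: 20% of £113,260 = £22,652
Total penalty: £113,260 + £22,652 = £135,912
Minimum £59,900: £135,912 meets the minimum, no increase.

£135,912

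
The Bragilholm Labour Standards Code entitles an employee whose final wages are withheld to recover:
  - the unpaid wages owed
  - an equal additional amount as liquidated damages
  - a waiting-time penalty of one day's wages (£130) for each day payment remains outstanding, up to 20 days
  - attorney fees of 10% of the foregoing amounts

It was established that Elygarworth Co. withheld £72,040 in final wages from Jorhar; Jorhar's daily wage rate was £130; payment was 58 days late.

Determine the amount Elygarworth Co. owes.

Liquidated damages (equal amount): £72,040
Penalty days: min(58, 20) = 20
Waiting-time penalty: 20 × £130 = £2,600
Subtotal: £72,040 + £72,040 + £2,600 = £146,680
Attorney fees: 10% of £146,680 = £14,668
Total award: £146,680 + £14,668 = £161,348

£161,348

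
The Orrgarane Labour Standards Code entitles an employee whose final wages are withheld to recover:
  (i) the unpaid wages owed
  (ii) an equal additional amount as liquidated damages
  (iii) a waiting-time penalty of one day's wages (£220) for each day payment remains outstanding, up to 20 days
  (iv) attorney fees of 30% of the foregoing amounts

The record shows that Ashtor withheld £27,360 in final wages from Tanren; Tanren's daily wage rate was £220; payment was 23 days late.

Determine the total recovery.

£76,856

Liquidated damages (equal amount): £27,360
Penalty days: min(23, 20) = 20
Waiting-time penalty: 20 × £220 = £4,400
Subtotal: £27,360 + £27,360 + £4,400 = £59,120
Attorney fees: 30% of £59,120 = £17,736
Total award: £59,120 + £17,736 = £76,856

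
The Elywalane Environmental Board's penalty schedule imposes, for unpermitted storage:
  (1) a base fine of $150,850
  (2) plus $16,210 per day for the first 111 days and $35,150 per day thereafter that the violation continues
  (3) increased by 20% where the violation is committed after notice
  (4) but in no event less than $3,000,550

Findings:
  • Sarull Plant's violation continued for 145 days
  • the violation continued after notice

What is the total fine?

$3,774,312

First 111 days: 111 × $16,210 = $1,799,310
Remaining days: (145 − 111) × $35,150 = $1,195,100
Per-day component: $1,799,310 + $1,195,100 = $2,994,410
Base plus per-day: $150,850 + $2,994,410 = $3,145,260
Enhancement: 20% of $3,145,260 = $629,052
Enhanced fine: $3,145,260 + $629,052 = $3,774,312
Minimum $3,000,550: $3,774,312 meets the minimum, no increase.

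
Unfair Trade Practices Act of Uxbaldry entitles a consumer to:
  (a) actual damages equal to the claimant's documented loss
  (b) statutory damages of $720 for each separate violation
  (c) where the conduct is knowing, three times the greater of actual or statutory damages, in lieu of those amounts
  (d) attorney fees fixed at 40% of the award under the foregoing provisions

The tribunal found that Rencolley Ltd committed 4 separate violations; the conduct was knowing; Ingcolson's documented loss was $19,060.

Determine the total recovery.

Total recovery: $80,052

Statutory damages: 4 × $720 = $2,880
Greater of actual damages ($19,060) or statutory damages ($2,880): $19,060
Trebled: 3 × $19,060 = $57,180
Attorney fees: 40% of $57,180 = $22,872
Total recovery: $57,180 + $22,872 = $80,052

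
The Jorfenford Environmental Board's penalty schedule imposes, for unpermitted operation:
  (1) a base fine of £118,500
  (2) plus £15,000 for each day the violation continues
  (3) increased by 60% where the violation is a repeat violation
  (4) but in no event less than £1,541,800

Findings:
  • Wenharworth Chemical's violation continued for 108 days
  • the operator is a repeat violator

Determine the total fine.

Per-day component: 108 × £15,000 = £1,620,000
Base plus per-day: £118,500 + £1,620,000 = £1,738,500
Enhancement: 60% of £1,738,500 = £1,043,100
Enhanced fine: £1,738,500 + £1,043,100 = £2,781,600
Minimum £1,541,800: £2,781,600 meets the minimum, no increase.

£2,781,600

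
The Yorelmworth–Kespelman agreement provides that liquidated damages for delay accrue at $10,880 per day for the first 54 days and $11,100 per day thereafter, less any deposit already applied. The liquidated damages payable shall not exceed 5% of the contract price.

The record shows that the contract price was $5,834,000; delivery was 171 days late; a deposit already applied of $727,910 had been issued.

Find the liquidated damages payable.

$291,700

First 54 days: 54 × $10,880 = $587,520
Remaining days: (171 − 54) × $11,100 = $1,298,700
Accrued per-day damages: $587,520 + $1,298,700 = $1,886,220
Less deposit already applied: $1,886,220 − $727,910 = $1,158,310
Cap: 5% of $5,834,000 = $291,700
Cap at $291,700: $1,158,310 exceeds the cap → $291,700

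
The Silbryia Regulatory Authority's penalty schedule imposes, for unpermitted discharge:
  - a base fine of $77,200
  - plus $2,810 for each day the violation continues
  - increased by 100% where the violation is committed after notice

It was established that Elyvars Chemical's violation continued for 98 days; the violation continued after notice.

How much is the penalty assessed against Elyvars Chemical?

Per-day component: 98 × $2,810 = $275,380
Base plus per-day: $77,200 + $275,380 = $352,580
Enhancement: 100% of $352,580 = $352,580
Enhanced fine: $352,580 + $352,580 = $705,160

$705,160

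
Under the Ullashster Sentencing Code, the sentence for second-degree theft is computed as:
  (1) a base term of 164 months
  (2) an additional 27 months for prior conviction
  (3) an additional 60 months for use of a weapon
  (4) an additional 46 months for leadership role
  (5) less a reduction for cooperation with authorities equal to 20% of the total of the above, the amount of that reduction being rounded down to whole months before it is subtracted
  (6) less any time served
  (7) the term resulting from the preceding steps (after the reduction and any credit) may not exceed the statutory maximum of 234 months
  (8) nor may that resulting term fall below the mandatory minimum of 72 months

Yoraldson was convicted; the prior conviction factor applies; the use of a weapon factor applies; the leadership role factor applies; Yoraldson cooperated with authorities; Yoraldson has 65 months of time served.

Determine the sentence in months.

173 months

Prior conviction enhancement: +27 months
Use of a weapon enhancement: +60 months
Leadership role enhancement: +46 months
Adjusted term: 164 months + 27 months + 60 months + 46 months = 297 months
Cooperation with authorities reduction: 20% of 297 months = 59 months (rounded down)
After reduction: 297 − 59 = 238 months
Less time served: 238 months − 65 months = 173 months
Cap at 234 months: 173 months is within the cap, no reduction.
Minimum 72 months: 173 months meets the minimum, no increase.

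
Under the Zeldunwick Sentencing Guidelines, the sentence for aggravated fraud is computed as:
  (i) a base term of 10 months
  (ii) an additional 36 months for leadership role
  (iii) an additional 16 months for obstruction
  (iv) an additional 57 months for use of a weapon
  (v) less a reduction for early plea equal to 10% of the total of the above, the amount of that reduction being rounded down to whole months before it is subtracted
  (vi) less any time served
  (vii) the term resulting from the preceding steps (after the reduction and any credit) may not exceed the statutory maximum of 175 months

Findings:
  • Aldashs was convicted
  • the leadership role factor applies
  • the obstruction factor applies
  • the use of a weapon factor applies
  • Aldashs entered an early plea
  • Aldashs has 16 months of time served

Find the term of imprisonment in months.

Leadership role enhancement: +36 months
Obstruction enhancement: +16 months
Use of a weapon enhancement: +57 months
Adjusted term: 10 months + 36 months + 16 months + 57 months = 119 months
Early plea reduction: 10% of 119 months = 11 months (rounded down)
After reduction: 119 − 11 = 108 months
Less time served: 108 months − 16 months = 92 months
Cap at 175 months: 92 months is within the cap, no reduction.

Sentence: 92 months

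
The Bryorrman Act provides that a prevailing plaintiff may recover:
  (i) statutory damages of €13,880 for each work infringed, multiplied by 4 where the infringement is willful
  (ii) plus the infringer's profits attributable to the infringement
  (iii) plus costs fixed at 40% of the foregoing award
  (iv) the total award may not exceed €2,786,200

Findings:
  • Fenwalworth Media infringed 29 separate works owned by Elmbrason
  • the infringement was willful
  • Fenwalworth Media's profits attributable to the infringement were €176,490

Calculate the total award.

€2,501,198

Statutory damages: 29 × €13,880 = €402,520
Multiplied by 4: 4 × €402,520 = €1,610,080
Combined award: €1,610,080 + €176,490 = €1,786,570
Costs: 40% of €1,786,570 = €714,628
Award plus costs: €1,786,570 + €714,628 = €2,501,198
Cap at €2,786,200: €2,501,198 is within the cap, no reduction.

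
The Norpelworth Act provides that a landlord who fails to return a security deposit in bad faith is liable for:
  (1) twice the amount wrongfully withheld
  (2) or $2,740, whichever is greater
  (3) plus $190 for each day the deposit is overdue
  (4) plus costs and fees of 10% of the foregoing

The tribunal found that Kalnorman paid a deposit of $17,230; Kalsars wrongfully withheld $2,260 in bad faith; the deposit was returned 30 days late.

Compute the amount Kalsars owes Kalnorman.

Doubled: 2 × $2,260 = $4,520
Minimum $2,740: $4,520 meets the minimum, no increase.
Late-return penalty: 30 × $190 = $5,700
Damages plus late penalty: $4,520 + $5,700 = $10,220
Costs and fees: 10% of $10,220 = $1,022
Total recovery: $10,220 + $1,022 = $11,242

$11,242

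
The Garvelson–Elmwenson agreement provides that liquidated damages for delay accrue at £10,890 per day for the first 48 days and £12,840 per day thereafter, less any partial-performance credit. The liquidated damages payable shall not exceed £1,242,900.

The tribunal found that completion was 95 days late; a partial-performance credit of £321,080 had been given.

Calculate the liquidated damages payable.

First 48 days: 48 × £10,890 = £522,720
Remaining days: (95 − 48) × £12,840 = £603,480
Accrued per-day damages: £522,720 + £603,480 = £1,126,200
Less partial-performance credit: £1,126,200 − £321,080 = £805,120
Cap at £1,242,900: £805,120 is within the cap, no reduction.

£805,120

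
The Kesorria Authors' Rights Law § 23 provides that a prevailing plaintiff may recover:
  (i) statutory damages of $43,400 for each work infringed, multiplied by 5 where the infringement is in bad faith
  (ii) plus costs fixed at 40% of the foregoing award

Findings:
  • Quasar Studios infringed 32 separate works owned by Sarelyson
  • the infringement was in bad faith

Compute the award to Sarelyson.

Statutory damages: 32 × $43,400 = $1,388,800
Multiplied by 5: 5 × $1,388,800 = $6,944,000
Costs: 40% of $6,944,000 = $2,777,600
Award plus costs: $6,944,000 + $2,777,600 = $9,721,600

$9,721,600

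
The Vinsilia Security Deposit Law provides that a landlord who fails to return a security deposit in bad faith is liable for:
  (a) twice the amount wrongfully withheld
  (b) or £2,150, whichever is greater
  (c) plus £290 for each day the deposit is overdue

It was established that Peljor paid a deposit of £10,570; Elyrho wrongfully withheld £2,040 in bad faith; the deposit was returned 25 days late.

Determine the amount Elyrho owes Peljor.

Doubled: 2 × £2,040 = £4,080
Minimum £2,150: £4,080 meets the minimum, no increase.
Late-return penalty: 25 × £290 = £7,250
Damages plus late penalty: £4,080 + £7,250 = £11,330

£11,330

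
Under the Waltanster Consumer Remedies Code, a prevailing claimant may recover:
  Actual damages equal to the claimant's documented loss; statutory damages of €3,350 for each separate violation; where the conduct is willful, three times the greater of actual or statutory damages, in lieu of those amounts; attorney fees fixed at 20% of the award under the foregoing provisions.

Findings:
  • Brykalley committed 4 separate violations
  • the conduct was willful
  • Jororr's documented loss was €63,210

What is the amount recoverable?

Statutory damages: 4 × €3,350 = €13,400
Greater of actual damages (€63,210) or statutory damages (€13,400): €63,210
Trebled: 3 × €63,210 = €189,630
Attorney fees: 20% of €189,630 = €37,926
Total recovery: €189,630 + €37,926 = €227,556

€227,556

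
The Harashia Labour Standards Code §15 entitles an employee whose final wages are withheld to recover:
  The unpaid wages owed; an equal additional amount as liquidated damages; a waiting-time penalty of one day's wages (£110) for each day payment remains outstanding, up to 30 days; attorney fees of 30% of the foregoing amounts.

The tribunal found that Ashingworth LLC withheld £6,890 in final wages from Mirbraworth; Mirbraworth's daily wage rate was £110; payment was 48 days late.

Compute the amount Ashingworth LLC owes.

Liquidated damages (equal amount): £6,890
Penalty days: min(48, 30) = 30
Waiting-time penalty: 30 × £110 = £3,300
Subtotal: £6,890 + £6,890 + £3,300 = £17,080
Attorney fees: 30% of £17,080 = £5,124
Total award: £17,080 + £5,124 = £22,204

Total award: £22,204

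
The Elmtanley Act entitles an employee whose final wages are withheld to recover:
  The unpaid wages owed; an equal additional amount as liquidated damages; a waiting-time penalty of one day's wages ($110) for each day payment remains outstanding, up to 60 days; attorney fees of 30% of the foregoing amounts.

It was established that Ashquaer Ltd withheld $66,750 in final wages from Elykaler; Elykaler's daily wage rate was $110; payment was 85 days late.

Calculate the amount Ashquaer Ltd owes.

Liquidated damages (equal amount): $66,750
Penalty days: min(85, 60) = 60
Waiting-time penalty: 60 × $110 = $6,600
Subtotal: $66,750 + $66,750 + $6,600 = $140,100
Attorney fees: 30% of $140,100 = $42,030
Total award: $140,100 + $42,030 = $182,130

$182,130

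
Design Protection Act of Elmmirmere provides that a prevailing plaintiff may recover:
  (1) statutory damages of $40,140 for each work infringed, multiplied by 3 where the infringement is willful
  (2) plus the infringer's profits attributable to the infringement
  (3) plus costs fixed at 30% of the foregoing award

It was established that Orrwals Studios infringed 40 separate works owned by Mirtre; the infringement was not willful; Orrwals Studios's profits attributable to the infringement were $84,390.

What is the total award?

$2,196,987

Statutory damages: 40 × $40,140 = $1,605,600
Infringement not willful: no ×3 enhancement.
Combined award: $1,605,600 + $84,390 = $1,689,990
Costs: 30% of $1,689,990 = $506,997
Award plus costs: $1,689,990 + $506,997 = $2,196,987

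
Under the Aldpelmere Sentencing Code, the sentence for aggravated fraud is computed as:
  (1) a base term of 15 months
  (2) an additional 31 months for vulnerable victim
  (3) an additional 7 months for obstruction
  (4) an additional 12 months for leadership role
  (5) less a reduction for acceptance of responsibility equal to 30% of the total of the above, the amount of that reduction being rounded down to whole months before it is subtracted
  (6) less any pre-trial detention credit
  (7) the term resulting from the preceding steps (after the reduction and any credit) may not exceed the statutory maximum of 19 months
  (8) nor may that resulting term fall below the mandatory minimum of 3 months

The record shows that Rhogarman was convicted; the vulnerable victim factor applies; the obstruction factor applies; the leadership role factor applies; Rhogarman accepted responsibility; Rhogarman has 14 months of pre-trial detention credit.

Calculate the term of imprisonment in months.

19 months

Vulnerable victim enhancement: +31 months
Obstruction enhancement: +7 months
Leadership role enhancement: +12 months
Adjusted term: 15 months + 31 months + 7 months + 12 months = 65 months
Acceptance of responsibility reduction: 30% of 65 months = 19 months (rounded down)
After reduction: 65 − 19 = 46 months
Less pre-trial detention credit: 46 months − 14 months = 32 months
Cap at 19 months: 32 months exceeds the cap → 19 months
Minimum 3 months: 19 months meets the minimum, no increase.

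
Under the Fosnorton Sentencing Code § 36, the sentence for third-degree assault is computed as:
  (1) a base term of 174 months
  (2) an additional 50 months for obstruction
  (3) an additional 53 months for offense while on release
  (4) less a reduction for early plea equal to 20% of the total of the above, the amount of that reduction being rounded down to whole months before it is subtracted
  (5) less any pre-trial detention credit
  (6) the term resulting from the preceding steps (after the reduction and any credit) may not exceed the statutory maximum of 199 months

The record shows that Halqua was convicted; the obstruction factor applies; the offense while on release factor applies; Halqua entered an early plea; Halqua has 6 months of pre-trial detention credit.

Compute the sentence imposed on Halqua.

Sentence: 199 months

Obstruction enhancement: +50 months
Offense while on release enhancement: +53 months
Adjusted term: 174 months + 50 months + 53 months = 277 months
Early plea reduction: 20% of 277 months = 55 months (rounded down)
After reduction: 277 − 55 = 222 months
Less pre-trial detention credit: 222 months − 6 months = 216 months
Cap at 199 months: 216 months exceeds the cap → 199 months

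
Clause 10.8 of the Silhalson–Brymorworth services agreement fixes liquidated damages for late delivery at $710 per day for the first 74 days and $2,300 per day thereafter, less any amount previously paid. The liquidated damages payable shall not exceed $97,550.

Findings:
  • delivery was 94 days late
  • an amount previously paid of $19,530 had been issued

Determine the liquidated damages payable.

First 74 days: 74 × $710 = $52,540
Remaining days: (94 − 74) × $2,300 = $46,000
Accrued per-day damages: $52,540 + $46,000 = $98,540
Less amount previously paid: $98,540 − $19,530 = $79,010
Cap at $97,550: $79,010 is within the cap, no reduction.

$79,010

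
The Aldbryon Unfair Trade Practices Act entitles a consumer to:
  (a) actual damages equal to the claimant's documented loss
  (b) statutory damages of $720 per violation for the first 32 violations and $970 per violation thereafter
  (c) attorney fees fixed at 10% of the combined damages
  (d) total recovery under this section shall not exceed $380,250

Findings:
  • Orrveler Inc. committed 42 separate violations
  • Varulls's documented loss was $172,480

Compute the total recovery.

$225,742

First 32 violations: 32 × $720 = $23,040
Remaining violations: (42 − 32) × $970 = $9,700
Statutory damages: $23,040 + $9,700 = $32,740
Combined damages: $172,480 + $32,740 = $205,220
Attorney fees: 10% of $205,220 = $20,522
Total before cap: $205,220 + $20,522 = $225,742
Cap at $380,250: $225,742 is within the cap, no reduction.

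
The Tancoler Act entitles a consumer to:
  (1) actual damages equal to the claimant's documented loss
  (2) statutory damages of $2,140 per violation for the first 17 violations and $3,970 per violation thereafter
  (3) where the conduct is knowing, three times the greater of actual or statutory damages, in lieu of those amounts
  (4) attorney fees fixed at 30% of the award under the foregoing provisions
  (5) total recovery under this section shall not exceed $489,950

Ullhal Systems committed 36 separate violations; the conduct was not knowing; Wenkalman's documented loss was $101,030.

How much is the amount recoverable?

$276,692

First 17 violations: 17 × $2,140 = $36,380
Remaining violations: (36 − 17) × $3,970 = $75,430
Statutory damages: $36,380 + $75,430 = $111,810
Conduct not knowing: the in-lieu enhancement does not apply.
Actual plus statutory damages: $101,030 + $111,810 = $212,840
Attorney fees: 30% of $212,840 = $63,852
Total before cap: $212,840 + $63,852 = $276,692
Cap at $489,950: $276,692 is within the cap, no reduction.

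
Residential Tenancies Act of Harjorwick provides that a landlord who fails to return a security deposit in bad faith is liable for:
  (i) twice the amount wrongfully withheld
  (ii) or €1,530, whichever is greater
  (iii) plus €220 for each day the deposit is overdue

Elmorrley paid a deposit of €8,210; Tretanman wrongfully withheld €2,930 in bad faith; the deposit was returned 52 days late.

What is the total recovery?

€17,300

Doubled: 2 × €2,930 = €5,860
Minimum €1,530: €5,860 meets the minimum, no increase.
Late-return penalty: 52 × €220 = €11,440
Damages plus late penalty: €5,860 + €11,440 = €17,300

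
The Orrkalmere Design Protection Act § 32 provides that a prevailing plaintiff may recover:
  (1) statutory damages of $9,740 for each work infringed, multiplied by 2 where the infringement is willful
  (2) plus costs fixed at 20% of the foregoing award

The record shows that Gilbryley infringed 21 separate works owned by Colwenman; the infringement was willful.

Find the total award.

Statutory damages: 21 × $9,740 = $204,540
Doubled: 2 × $204,540 = $409,080
Costs: 20% of $409,080 = $81,816
Award plus costs: $409,080 + $81,816 = $490,896

$490,896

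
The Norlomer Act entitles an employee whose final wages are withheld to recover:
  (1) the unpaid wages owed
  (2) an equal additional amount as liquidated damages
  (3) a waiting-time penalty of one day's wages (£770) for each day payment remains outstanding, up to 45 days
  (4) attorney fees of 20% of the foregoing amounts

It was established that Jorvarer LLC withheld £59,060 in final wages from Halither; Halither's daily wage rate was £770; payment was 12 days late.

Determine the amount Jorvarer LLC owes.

Liquidated damages (equal amount): £59,060
Penalty days: min(12, 45) = 12
Waiting-time penalty: 12 × £770 = £9,240
Subtotal: £59,060 + £59,060 + £9,240 = £127,360
Attorney fees: 20% of £127,360 = £25,472
Total award: £127,360 + £25,472 = £152,832

Total award: £152,832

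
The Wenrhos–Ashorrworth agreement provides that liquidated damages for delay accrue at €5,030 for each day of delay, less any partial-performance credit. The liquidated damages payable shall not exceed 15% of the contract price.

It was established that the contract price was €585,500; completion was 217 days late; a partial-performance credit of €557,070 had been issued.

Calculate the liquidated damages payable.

€87,825

Per-day damages: 217 × €5,030 = €1,091,510
Less partial-performance credit: €1,091,510 − €557,070 = €534,440
Cap: 15% of €585,500 = €87,825
Cap at €87,825: €534,440 exceeds the cap → €87,825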